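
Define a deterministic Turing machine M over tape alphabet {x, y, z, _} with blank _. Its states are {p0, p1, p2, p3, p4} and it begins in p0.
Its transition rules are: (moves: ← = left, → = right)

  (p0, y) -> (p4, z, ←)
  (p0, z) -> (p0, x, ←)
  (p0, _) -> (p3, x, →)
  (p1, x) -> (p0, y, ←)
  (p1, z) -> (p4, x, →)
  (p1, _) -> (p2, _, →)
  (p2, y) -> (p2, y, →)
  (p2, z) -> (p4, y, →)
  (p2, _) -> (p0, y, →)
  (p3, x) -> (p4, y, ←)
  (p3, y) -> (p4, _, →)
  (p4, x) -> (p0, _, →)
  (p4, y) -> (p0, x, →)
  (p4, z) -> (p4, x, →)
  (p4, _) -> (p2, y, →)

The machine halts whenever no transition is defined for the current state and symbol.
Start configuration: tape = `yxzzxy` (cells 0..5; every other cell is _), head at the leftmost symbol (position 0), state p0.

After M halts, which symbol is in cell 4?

y

state=p0 head=0 tape=_[y]xzzxy____   (p0,y)→(p4,z,←)
state=p4 head=-1 tape=[_]zxzzxy____   (p4,_)→(p2,y,→)
state=p2 head=0 tape=y[z]xzzxy____   (p2,z)→(p4,y,→)
state=p4 head=1 tape=yy[x]zzxy____   (p4,x)→(p0,_,→)
state=p0 head=2 tape=yy_[z]zxy____   (p0,z)→(p0,x,←)
state=p0 head=1 tape=yy[_]xzxy____   (p0,_)→(p3,x,→)
state=p3 head=2 tape=yyx[x]zxy____   (p3,x)→(p4,y,←)
state=p4 head=1 tape=yy[x]yzxy____   (p4,x)→(p0,_,→)
state=p0 head=2 tape=yy_[y]zxy____   (p0,y)→(p4,z,←)
state=p4 head=1 tape=yy[_]zzxy____   (p4,_)→(p2,y,→)
state=p2 head=2 tape=yyy[z]zxy____   (p2,z)→(p4,y,→)
state=p4 head=3 tape=yyyy[z]xy____   (p4,z)→(p4,x,→)
state=p4 head=4 tape=yyyyx[x]y____   (p4,x)→(p0,_,→)
state=p0 head=5 tape=yyyyx_[y]____   (p0,y)→(p4,z,←)
state=p4 head=4 tape=yyyyx[_]z____   (p4,_)→(p2,y,→)
state=p2 head=5 tape=yyyyxy[z]____   (p2,z)→(p4,y,→)
state=p4 head=6 tape=yyyyxyy[_]___   (p4,_)→(p2,y,→)
state=p2 head=7 tape=yyyyxyyy[_]__   (p2,_)→(p0,y,→)
state=p0 head=8 tape=yyyyxyyyy[_]_   (p0,_)→(p3,x,→)
state=p3 head=9 tape=yyyyxyyyyx[_]
Cell 4 holds y when M halts.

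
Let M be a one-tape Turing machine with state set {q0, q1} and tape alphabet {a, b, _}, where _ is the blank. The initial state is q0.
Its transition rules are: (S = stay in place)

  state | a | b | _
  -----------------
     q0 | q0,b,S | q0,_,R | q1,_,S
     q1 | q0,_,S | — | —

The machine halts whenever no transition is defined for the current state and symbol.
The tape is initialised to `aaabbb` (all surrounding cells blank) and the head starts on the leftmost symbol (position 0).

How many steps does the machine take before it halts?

state=q0 head=0 tape=[a]aabbb_   (q0,a)→(q0,b,S)
state=q0 head=0 tape=[b]aabbb_   (q0,b)→(q0,_,R)
state=q0 head=1 tape=_[a]abbb_   (q0,a)→(q0,b,S)
state=q0 head=1 tape=_[b]abbb_   (q0,b)→(q0,_,R)
state=q0 head=2 tape=__[a]bbb_   (q0,a)→(q0,b,S)
state=q0 head=2 tape=__[b]bbb_   (q0,b)→(q0,_,R)
state=q0 head=3 tape=___[b]bb_   (q0,b)→(q0,_,R)
state=q0 head=4 tape=____[b]b_   (q0,b)→(q0,_,R)
state=q0 head=5 tape=_____[b]_   (q0,b)→(q0,_,R)
state=q0 head=6 tape=______[_]   (q0,_)→(q1,_,S)
state=q1 head=6 tape=______[_]
M halts after 10 transitions.

10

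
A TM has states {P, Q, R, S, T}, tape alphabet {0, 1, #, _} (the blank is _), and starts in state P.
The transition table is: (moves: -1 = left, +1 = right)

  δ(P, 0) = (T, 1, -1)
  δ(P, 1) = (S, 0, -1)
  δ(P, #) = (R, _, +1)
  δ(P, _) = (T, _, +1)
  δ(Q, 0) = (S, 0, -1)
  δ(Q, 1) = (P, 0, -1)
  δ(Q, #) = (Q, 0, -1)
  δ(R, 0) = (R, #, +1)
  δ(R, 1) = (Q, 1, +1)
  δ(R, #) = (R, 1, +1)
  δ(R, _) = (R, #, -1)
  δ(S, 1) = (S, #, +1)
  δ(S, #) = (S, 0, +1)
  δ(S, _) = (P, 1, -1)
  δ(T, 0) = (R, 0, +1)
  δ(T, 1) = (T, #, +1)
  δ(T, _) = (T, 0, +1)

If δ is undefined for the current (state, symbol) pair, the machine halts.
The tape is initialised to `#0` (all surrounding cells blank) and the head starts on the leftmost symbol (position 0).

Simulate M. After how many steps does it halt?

state=P head=0 tape=_[#]0____   (P,#)→(R,_,+1)
state=R head=1 tape=__[0]____   (R,0)→(R,#,+1)
state=R head=2 tape=__#[_]___   (R,_)→(R,#,-1)
state=R head=1 tape=__[#]#___   (R,#)→(R,1,+1)
state=R head=2 tape=__1[#]___   (R,#)→(R,1,+1)
state=R head=3 tape=__11[_]__   (R,_)→(R,#,-1)
state=R head=2 tape=__1[1]#__   (R,1)→(Q,1,+1)
state=Q head=3 tape=__11[#]__   (Q,#)→(Q,0,-1)
state=Q head=2 tape=__1[1]0__   (Q,1)→(P,0,-1)
state=P head=1 tape=__[1]00__   (P,1)→(S,0,-1)
state=S head=0 tape=_[_]000__   (S,_)→(P,1,-1)
state=P head=-1 tape=[_]1000__   (P,_)→(T,_,+1)
state=T head=0 tape=_[1]000__   (T,1)→(T,#,+1)
state=T head=1 tape=_#[0]00__   (T,0)→(R,0,+1)
state=R head=2 tape=_#0[0]0__   (R,0)→(R,#,+1)
state=R head=3 tape=_#0#[0]__   (R,0)→(R,#,+1)
state=R head=4 tape=_#0##[_]_   (R,_)→(R,#,-1)
state=R head=3 tape=_#0#[#]#_   (R,#)→(R,1,+1)
state=R head=4 tape=_#0#1[#]_   (R,#)→(R,1,+1)
state=R head=5 tape=_#0#11[_]   (R,_)→(R,#,-1)
state=R head=4 tape=_#0#1[1]#   (R,1)→(Q,1,+1)
state=Q head=5 tape=_#0#11[#]   (Q,#)→(Q,0,-1)
state=Q head=4 tape=_#0#1[1]0   (Q,1)→(P,0,-1)
state=P head=3 tape=_#0#[1]00   (P,1)→(S,0,-1)
state=S head=2 tape=_#0[#]000   (S,#)→(S,0,+1)
state=S head=3 tape=_#00[0]00
M halts after 25 transitions.

25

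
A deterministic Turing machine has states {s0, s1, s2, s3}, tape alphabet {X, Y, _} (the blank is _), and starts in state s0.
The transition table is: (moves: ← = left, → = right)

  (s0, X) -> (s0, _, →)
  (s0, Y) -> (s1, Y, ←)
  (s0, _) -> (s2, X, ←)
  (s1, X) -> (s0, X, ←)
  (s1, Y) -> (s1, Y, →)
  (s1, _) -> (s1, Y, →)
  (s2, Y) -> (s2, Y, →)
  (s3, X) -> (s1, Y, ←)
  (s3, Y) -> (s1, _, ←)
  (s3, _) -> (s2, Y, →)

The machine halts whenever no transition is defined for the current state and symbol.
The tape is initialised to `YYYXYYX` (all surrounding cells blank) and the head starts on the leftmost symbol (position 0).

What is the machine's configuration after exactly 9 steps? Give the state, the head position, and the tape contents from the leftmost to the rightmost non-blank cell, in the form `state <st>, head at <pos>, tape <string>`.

state s1, head at 3, tape YYYYXYYX

s0 | _[Y]YYXYYX   read Y → write Y, move ←, go to s1
s1 | [_]YYYXYYX   read _ → write Y, move →, go to s1
s1 | Y[Y]YYXYYX   read Y → write Y, move →, go to s1
s1 | YY[Y]YXYYX   read Y → write Y, move →, go to s1
s1 | YYY[Y]XYYX   read Y → write Y, move →, go to s1
s1 | YYYY[X]YYX   read X → write X, move ←, go to s0
s0 | YYY[Y]XYYX   read Y → write Y, move ←, go to s1
s1 | YY[Y]YXYYX   read Y → write Y, move →, go to s1
s1 | YYY[Y]XYYX   read Y → write Y, move →, go to s1
s1 | YYYY[X]YYX
After 9 steps: state s1, head at 3, tape YYYYXYYX.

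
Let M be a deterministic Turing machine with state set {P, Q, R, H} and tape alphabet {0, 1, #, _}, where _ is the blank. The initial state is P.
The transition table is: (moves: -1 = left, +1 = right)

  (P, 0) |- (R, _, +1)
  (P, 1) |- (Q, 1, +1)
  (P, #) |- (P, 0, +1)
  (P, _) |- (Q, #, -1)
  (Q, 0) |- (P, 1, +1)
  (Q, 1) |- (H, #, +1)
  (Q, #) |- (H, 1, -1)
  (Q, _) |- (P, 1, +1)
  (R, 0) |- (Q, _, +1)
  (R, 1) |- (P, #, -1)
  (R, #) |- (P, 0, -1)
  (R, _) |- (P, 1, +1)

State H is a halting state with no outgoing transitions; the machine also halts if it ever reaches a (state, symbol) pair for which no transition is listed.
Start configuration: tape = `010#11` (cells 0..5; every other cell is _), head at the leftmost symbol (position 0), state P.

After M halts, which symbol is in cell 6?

#

state=P head=0 tape=_[0]10#11__   (P,0)→(R,_,+1)
state=R head=1 tape=__[1]0#11__   (R,1)→(P,#,-1)
state=P head=0 tape=_[_]#0#11__   (P,_)→(Q,#,-1)
state=Q head=-1 tape=[_]##0#11__   (Q,_)→(P,1,+1)
state=P head=0 tape=1[#]#0#11__   (P,#)→(P,0,+1)
state=P head=1 tape=10[#]0#11__   (P,#)→(P,0,+1)
state=P head=2 tape=100[0]#11__   (P,0)→(R,_,+1)
state=R head=3 tape=100_[#]11__   (R,#)→(P,0,-1)
state=P head=2 tape=100[_]011__   (P,_)→(Q,#,-1)
state=Q head=1 tape=10[0]#011__   (Q,0)→(P,1,+1)
state=P head=2 tape=101[#]011__   (P,#)→(P,0,+1)
state=P head=3 tape=1010[0]11__   (P,0)→(R,_,+1)
state=R head=4 tape=1010_[1]1__   (R,1)→(P,#,-1)
state=P head=3 tape=1010[_]#1__   (P,_)→(Q,#,-1)
state=Q head=2 tape=101[0]##1__   (Q,0)→(P,1,+1)
state=P head=3 tape=1011[#]#1__   (P,#)→(P,0,+1)
state=P head=4 tape=10110[#]1__   (P,#)→(P,0,+1)
state=P head=5 tape=101100[1]__   (P,1)→(Q,1,+1)
state=Q head=6 tape=1011001[_]_   (Q,_)→(P,1,+1)
state=P head=7 tape=10110011[_]   (P,_)→(Q,#,-1)
state=Q head=6 tape=1011001[1]#   (Q,1)→(H,#,+1)
state=H head=7 tape=1011001#[#]
Cell 6 holds # when M halts.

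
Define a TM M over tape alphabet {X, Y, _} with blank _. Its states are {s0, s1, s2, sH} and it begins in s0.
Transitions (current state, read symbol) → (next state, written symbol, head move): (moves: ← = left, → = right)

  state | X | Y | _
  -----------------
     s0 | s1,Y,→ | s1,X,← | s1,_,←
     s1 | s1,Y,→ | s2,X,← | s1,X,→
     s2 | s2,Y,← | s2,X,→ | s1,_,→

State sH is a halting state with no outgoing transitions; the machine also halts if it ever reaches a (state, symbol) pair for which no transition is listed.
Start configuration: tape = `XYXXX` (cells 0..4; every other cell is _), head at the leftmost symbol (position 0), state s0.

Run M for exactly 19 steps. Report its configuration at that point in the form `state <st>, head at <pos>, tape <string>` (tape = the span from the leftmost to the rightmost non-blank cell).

state s2, head at 1, tape XXXXX

state=s0 head=0 tape=_[X]YXXX   (s0,X)→(s1,Y,→)
state=s1 head=1 tape=_Y[Y]XXX   (s1,Y)→(s2,X,←)
state=s2 head=0 tape=_[Y]XXXX   (s2,Y)→(s2,X,→)
state=s2 head=1 tape=_X[X]XXX   (s2,X)→(s2,Y,←)
state=s2 head=0 tape=_[X]YXXX   (s2,X)→(s2,Y,←)
state=s2 head=-1 tape=[_]YYXXX   (s2,_)→(s1,_,→)
state=s1 head=0 tape=_[Y]YXXX   (s1,Y)→(s2,X,←)
state=s2 head=-1 tape=[_]XYXXX   (s2,_)→(s1,_,→)
state=s1 head=0 tape=_[X]YXXX   (s1,X)→(s1,Y,→)
state=s1 head=1 tape=_Y[Y]XXX   (s1,Y)→(s2,X,←)
state=s2 head=0 tape=_[Y]XXXX   (s2,Y)→(s2,X,→)
state=s2 head=1 tape=_X[X]XXX   (s2,X)→(s2,Y,←)
state=s2 head=0 tape=_[X]YXXX   (s2,X)→(s2,Y,←)
state=s2 head=-1 tape=[_]YYXXX   (s2,_)→(s1,_,→)
state=s1 head=0 tape=_[Y]YXXX   (s1,Y)→(s2,X,←)
state=s2 head=-1 tape=[_]XYXXX   (s2,_)→(s1,_,→)
state=s1 head=0 tape=_[X]YXXX   (s1,X)→(s1,Y,→)
state=s1 head=1 tape=_Y[Y]XXX   (s1,Y)→(s2,X,←)
state=s2 head=0 tape=_[Y]XXXX   (s2,Y)→(s2,X,→)
state=s2 head=1 tape=_X[X]XXX
After 19 steps: state s2, head at 1, tape XXXXX.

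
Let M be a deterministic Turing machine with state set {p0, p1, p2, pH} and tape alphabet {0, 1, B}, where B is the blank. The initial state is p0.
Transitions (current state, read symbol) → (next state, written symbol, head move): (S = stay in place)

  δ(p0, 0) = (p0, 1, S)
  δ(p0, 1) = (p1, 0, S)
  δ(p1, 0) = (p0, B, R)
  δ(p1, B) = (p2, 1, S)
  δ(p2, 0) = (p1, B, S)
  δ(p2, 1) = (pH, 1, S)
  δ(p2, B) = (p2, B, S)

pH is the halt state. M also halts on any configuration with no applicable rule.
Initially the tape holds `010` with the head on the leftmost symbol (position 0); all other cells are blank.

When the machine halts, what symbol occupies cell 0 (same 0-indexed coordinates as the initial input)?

p0 | [0]10B   read 0 → write 1, move S, go to p0
p0 | [1]10B   read 1 → write 0, move S, go to p1
p1 | [0]10B   read 0 → write B, move R, go to p0
p0 | B[1]0B   read 1 → write 0, move S, go to p1
p1 | B[0]0B   read 0 → write B, move R, go to p0
p0 | BB[0]B   read 0 → write 1, move S, go to p0
p0 | BB[1]B   read 1 → write 0, move S, go to p1
p1 | BB[0]B   read 0 → write B, move R, go to p0
p0 | BBB[B]
Cell 0 holds B when M halts.

B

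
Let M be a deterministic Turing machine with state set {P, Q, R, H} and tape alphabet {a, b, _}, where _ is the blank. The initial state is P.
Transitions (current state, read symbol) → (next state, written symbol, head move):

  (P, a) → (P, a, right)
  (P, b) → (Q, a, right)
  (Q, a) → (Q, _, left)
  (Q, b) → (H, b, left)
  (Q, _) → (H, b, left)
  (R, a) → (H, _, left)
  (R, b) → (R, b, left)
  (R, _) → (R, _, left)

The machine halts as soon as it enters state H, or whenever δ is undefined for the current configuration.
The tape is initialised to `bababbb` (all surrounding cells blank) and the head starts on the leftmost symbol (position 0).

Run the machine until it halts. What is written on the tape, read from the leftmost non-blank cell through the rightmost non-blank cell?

state=P head=0 tape=__[b]ababbb   (P,b)→(Q,a,right)
state=Q head=1 tape=__a[a]babbb   (Q,a)→(Q,_,left)
state=Q head=0 tape=__[a]_babbb   (Q,a)→(Q,_,left)
state=Q head=-1 tape=_[_]__babbb   (Q,_)→(H,b,left)
state=H head=-2 tape=[_]b__babbb
The non-blank tape span at halt is b__babbb.

b__babbb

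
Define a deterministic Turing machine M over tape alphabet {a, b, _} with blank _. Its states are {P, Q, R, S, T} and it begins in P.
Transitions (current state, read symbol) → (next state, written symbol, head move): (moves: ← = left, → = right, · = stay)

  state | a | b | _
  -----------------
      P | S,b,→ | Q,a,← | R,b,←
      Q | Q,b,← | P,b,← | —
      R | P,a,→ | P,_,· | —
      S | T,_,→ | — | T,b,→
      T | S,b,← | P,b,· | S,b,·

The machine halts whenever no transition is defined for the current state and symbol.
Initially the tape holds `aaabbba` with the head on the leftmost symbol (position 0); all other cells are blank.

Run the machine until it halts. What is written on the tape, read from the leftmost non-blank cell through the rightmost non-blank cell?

ababbba

state=P head=0 tape=_[a]aabbba   (P,a)→(S,b,→)
state=S head=1 tape=_b[a]abbba   (S,a)→(T,_,→)
state=T head=2 tape=_b_[a]bbba   (T,a)→(S,b,←)
state=S head=1 tape=_b[_]bbbba   (S,_)→(T,b,→)
state=T head=2 tape=_bb[b]bbba   (T,b)→(P,b,·)
state=P head=2 tape=_bb[b]bbba   (P,b)→(Q,a,←)
state=Q head=1 tape=_b[b]abbba   (Q,b)→(P,b,←)
state=P head=0 tape=_[b]babbba   (P,b)→(Q,a,←)
state=Q head=-1 tape=[_]ababbba
The non-blank tape span at halt is ababbba.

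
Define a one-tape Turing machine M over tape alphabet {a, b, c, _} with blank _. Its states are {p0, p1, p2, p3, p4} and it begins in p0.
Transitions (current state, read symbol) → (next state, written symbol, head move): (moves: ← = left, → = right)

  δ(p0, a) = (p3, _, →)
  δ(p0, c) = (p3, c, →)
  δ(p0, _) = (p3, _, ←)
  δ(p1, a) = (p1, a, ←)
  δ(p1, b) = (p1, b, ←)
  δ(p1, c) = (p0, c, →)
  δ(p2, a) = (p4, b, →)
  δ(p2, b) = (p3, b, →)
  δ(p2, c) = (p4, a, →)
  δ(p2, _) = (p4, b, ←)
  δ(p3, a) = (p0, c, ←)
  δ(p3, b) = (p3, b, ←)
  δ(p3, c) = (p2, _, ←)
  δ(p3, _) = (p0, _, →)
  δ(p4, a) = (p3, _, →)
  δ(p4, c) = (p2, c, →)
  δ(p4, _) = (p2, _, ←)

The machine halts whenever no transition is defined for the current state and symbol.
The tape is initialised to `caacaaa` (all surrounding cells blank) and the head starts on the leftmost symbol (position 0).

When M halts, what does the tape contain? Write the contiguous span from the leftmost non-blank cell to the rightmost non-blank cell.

b_b_aaa

state=p0 head=0 tape=[c]aacaaa   (p0,c)→(p3,c,→)
state=p3 head=1 tape=c[a]acaaa   (p3,a)→(p0,c,←)
state=p0 head=0 tape=[c]cacaaa   (p0,c)→(p3,c,→)
state=p3 head=1 tape=c[c]acaaa   (p3,c)→(p2,_,←)
state=p2 head=0 tape=[c]_acaaa   (p2,c)→(p4,a,→)
state=p4 head=1 tape=a[_]acaaa   (p4,_)→(p2,_,←)
state=p2 head=0 tape=[a]_acaaa   (p2,a)→(p4,b,→)
state=p4 head=1 tape=b[_]acaaa   (p4,_)→(p2,_,←)
state=p2 head=0 tape=[b]_acaaa   (p2,b)→(p3,b,→)
state=p3 head=1 tape=b[_]acaaa   (p3,_)→(p0,_,→)
state=p0 head=2 tape=b_[a]caaa   (p0,a)→(p3,_,→)
state=p3 head=3 tape=b__[c]aaa   (p3,c)→(p2,_,←)
state=p2 head=2 tape=b_[_]_aaa   (p2,_)→(p4,b,←)
state=p4 head=1 tape=b[_]b_aaa   (p4,_)→(p2,_,←)
state=p2 head=0 tape=[b]_b_aaa   (p2,b)→(p3,b,→)
state=p3 head=1 tape=b[_]b_aaa   (p3,_)→(p0,_,→)
state=p0 head=2 tape=b_[b]_aaa
The non-blank tape span at halt is b_b_aaa.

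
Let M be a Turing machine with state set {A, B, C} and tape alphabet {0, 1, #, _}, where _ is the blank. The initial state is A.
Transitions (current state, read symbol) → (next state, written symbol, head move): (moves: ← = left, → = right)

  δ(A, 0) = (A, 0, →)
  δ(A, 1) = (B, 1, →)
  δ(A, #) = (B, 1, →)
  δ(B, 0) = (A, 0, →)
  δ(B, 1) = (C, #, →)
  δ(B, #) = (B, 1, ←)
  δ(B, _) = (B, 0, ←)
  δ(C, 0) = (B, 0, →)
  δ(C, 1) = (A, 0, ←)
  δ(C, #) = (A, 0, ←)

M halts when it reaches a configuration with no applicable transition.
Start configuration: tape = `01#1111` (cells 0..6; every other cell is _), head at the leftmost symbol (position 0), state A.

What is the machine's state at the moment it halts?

A

A | [0]1#1111___   read 0 → write 0, move →, go to A
A | 0[1]#1111___   read 1 → write 1, move →, go to B
B | 01[#]1111___   read # → write 1, move ←, go to B
B | 0[1]11111___   read 1 → write #, move →, go to C
C | 0#[1]1111___   read 1 → write 0, move ←, go to A
A | 0[#]01111___   read # → write 1, move →, go to B
B | 01[0]1111___   read 0 → write 0, move →, go to A
A | 010[1]111___   read 1 → write 1, move →, go to B
B | 0101[1]11___   read 1 → write #, move →, go to C
C | 0101#[1]1___   read 1 → write 0, move ←, go to A
A | 0101[#]01___   read # → write 1, move →, go to B
B | 01011[0]1___   read 0 → write 0, move →, go to A
A | 010110[1]___   read 1 → write 1, move →, go to B
B | 0101101[_]__   read _ → write 0, move ←, go to B
B | 010110[1]0__   read 1 → write #, move →, go to C
C | 010110#[0]__   read 0 → write 0, move →, go to B
B | 010110#0[_]_   read _ → write 0, move ←, go to B
B | 010110#[0]0_   read 0 → write 0, move →, go to A
A | 010110#0[0]_   read 0 → write 0, move →, go to A
A | 010110#00[_]
No transition is defined for (A, _); M halts in state A.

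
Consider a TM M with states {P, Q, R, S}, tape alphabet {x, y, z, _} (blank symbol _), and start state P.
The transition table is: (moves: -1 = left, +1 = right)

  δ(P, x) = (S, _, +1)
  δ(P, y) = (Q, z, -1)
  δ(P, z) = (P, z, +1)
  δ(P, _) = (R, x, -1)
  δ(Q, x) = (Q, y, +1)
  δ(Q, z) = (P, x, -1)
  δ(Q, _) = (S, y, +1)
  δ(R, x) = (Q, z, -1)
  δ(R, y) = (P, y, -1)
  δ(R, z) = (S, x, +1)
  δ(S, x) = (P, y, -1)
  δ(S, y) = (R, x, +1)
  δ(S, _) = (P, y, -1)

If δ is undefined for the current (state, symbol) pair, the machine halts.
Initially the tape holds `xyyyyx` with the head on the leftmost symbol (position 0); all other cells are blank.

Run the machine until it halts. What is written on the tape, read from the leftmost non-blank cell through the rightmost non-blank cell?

yzx

state=P head=0 tape=[x]yyyyx   (P,x)→(S,_,+1)
state=S head=1 tape=_[y]yyyx   (S,y)→(R,x,+1)
state=R head=2 tape=_x[y]yyx   (R,y)→(P,y,-1)
state=P head=1 tape=_[x]yyyx   (P,x)→(S,_,+1)
state=S head=2 tape=__[y]yyx   (S,y)→(R,x,+1)
state=R head=3 tape=__x[y]yx   (R,y)→(P,y,-1)
state=P head=2 tape=__[x]yyx   (P,x)→(S,_,+1)
state=S head=3 tape=___[y]yx   (S,y)→(R,x,+1)
state=R head=4 tape=___x[y]x   (R,y)→(P,y,-1)
state=P head=3 tape=___[x]yx   (P,x)→(S,_,+1)
state=S head=4 tape=____[y]x   (S,y)→(R,x,+1)
state=R head=5 tape=____x[x]   (R,x)→(Q,z,-1)
state=Q head=4 tape=____[x]z   (Q,x)→(Q,y,+1)
state=Q head=5 tape=____y[z]   (Q,z)→(P,x,-1)
state=P head=4 tape=____[y]x   (P,y)→(Q,z,-1)
state=Q head=3 tape=___[_]zx   (Q,_)→(S,y,+1)
state=S head=4 tape=___y[z]x
The non-blank tape span at halt is yzx.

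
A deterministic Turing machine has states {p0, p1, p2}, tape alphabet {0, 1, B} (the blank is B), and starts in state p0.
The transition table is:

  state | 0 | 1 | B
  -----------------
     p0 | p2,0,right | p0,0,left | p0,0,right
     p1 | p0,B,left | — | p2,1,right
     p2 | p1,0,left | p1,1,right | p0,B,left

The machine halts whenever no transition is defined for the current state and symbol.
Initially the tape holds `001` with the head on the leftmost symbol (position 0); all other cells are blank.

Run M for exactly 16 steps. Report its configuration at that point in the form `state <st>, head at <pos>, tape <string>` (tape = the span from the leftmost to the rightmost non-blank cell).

p0 | B[0]01BB   read 0 → write 0, move right, go to p2
p2 | B0[0]1BB   read 0 → write 0, move left, go to p1
p1 | B[0]01BB   read 0 → write B, move left, go to p0
p0 | [B]B01BB   read B → write 0, move right, go to p0
p0 | 0[B]01BB   read B → write 0, move right, go to p0
p0 | 00[0]1BB   read 0 → write 0, move right, go to p2
p2 | 000[1]BB   read 1 → write 1, move right, go to p1
p1 | 0001[B]B   read B → write 1, move right, go to p2
p2 | 00011[B]   read B → write B, move left, go to p0
p0 | 0001[1]B   read 1 → write 0, move left, go to p0
p0 | 000[1]0B   read 1 → write 0, move left, go to p0
p0 | 00[0]00B   read 0 → write 0, move right, go to p2
p2 | 000[0]0B   read 0 → write 0, move left, go to p1
p1 | 00[0]00B   read 0 → write B, move left, go to p0
p0 | 0[0]B00B   read 0 → write 0, move right, go to p2
p2 | 00[B]00B   read B → write B, move left, go to p0
p0 | 0[0]B00B
After 16 steps: state p0, head at 0, tape 00B00.

state p0, head at 0, tape 00B00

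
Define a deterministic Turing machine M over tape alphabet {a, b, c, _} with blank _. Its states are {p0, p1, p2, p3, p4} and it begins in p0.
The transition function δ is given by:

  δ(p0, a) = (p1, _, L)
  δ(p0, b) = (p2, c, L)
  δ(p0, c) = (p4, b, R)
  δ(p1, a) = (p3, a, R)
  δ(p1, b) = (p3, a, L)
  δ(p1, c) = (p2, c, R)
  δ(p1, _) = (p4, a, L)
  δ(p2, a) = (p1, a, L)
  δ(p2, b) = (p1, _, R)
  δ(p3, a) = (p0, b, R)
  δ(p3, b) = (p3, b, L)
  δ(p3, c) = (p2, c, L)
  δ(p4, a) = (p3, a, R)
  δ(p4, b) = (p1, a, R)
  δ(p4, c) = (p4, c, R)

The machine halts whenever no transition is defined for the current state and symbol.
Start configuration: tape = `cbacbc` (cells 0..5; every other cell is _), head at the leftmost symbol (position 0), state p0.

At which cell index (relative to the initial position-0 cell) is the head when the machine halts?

6

p0 | [c]bacbc_   read c → write b, move R, go to p4
p4 | b[b]acbc_   read b → write a, move R, go to p1
p1 | ba[a]cbc_   read a → write a, move R, go to p3
p3 | baa[c]bc_   read c → write c, move L, go to p2
p2 | ba[a]cbc_   read a → write a, move L, go to p1
p1 | b[a]acbc_   read a → write a, move R, go to p3
p3 | ba[a]cbc_   read a → write b, move R, go to p0
p0 | bab[c]bc_   read c → write b, move R, go to p4
p4 | babb[b]c_   read b → write a, move R, go to p1
p1 | babba[c]_   read c → write c, move R, go to p2
p2 | babbac[_]
At halt the head is at cell 6.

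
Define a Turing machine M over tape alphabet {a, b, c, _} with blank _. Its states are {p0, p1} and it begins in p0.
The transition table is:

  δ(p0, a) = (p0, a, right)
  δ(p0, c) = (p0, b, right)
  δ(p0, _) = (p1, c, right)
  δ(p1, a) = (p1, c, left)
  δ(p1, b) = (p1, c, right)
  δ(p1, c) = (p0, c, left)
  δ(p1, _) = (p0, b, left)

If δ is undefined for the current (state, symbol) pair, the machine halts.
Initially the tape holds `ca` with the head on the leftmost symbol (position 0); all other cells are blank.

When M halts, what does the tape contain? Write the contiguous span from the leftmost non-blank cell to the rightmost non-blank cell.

state=p0 head=0 tape=[c]a__   (p0,c)→(p0,b,right)
state=p0 head=1 tape=b[a]__   (p0,a)→(p0,a,right)
state=p0 head=2 tape=ba[_]_   (p0,_)→(p1,c,right)
state=p1 head=3 tape=bac[_]   (p1,_)→(p0,b,left)
state=p0 head=2 tape=ba[c]b   (p0,c)→(p0,b,right)
state=p0 head=3 tape=bab[b]
The non-blank tape span at halt is babb.

babb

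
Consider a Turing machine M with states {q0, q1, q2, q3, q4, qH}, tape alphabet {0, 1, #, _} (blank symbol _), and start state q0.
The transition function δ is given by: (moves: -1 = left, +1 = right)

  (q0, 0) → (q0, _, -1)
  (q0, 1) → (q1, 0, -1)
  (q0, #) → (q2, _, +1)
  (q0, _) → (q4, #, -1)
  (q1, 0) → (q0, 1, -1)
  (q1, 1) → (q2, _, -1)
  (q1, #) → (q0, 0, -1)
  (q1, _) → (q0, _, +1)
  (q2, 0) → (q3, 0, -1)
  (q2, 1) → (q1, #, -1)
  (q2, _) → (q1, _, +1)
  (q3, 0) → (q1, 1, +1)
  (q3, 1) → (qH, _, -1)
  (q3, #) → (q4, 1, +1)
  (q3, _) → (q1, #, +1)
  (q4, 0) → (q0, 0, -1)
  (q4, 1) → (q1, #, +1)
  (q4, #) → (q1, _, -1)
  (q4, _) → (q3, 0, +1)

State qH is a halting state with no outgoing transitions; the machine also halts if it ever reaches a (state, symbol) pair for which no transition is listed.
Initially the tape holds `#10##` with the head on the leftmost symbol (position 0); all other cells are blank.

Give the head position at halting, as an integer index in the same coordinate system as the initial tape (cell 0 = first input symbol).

3

q0 | [#]10##   read # → write _, move +1, go to q2
q2 | _[1]0##   read 1 → write #, move -1, go to q1
q1 | [_]#0##   read _ → write _, move +1, go to q0
q0 | _[#]0##   read # → write _, move +1, go to q2
q2 | __[0]##   read 0 → write 0, move -1, go to q3
q3 | _[_]0##   read _ → write #, move +1, go to q1
q1 | _#[0]##   read 0 → write 1, move -1, go to q0
q0 | _[#]1##   read # → write _, move +1, go to q2
q2 | __[1]##   read 1 → write #, move -1, go to q1
q1 | _[_]###   read _ → write _, move +1, go to q0
q0 | __[#]##   read # → write _, move +1, go to q2
q2 | ___[#]#
At halt the head is at cell 3.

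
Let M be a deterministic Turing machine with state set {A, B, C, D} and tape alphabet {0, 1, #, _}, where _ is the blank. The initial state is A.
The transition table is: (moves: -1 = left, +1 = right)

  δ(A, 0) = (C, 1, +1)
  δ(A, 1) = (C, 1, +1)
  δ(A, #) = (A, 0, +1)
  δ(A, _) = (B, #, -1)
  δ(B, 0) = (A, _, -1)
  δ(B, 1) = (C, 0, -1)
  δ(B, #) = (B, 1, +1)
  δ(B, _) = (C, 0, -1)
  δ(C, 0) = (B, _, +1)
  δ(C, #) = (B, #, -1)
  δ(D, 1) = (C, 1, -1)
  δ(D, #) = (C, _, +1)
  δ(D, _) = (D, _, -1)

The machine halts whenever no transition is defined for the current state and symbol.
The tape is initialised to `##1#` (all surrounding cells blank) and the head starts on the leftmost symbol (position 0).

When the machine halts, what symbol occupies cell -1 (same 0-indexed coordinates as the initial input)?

state=A head=0 tape=___[#]#1#   (A,#)→(A,0,+1)
state=A head=1 tape=___0[#]1#   (A,#)→(A,0,+1)
state=A head=2 tape=___00[1]#   (A,1)→(C,1,+1)
state=C head=3 tape=___001[#]   (C,#)→(B,#,-1)
state=B head=2 tape=___00[1]#   (B,1)→(C,0,-1)
state=C head=1 tape=___0[0]0#   (C,0)→(B,_,+1)
state=B head=2 tape=___0_[0]#   (B,0)→(A,_,-1)
state=A head=1 tape=___0[_]_#   (A,_)→(B,#,-1)
state=B head=0 tape=___[0]#_#   (B,0)→(A,_,-1)
state=A head=-1 tape=__[_]_#_#   (A,_)→(B,#,-1)
state=B head=-2 tape=_[_]#_#_#   (B,_)→(C,0,-1)
state=C head=-3 tape=[_]0#_#_#
Cell -1 holds # when M halts.

#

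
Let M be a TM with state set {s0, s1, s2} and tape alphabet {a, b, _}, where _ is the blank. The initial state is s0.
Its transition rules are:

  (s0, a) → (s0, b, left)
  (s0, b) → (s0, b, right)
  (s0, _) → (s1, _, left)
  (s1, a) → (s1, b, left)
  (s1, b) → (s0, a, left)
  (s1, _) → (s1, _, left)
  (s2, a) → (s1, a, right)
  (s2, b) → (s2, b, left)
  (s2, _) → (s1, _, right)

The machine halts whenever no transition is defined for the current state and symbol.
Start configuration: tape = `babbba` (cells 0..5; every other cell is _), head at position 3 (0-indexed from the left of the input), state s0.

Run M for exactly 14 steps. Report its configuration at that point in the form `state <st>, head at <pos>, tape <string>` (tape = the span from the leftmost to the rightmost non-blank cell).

state=s0 head=3 tape=bab[b]ba_   (s0,b)→(s0,b,right)
state=s0 head=4 tape=babb[b]a_   (s0,b)→(s0,b,right)
state=s0 head=5 tape=babbb[a]_   (s0,a)→(s0,b,left)
state=s0 head=4 tape=babb[b]b_   (s0,b)→(s0,b,right)
state=s0 head=5 tape=babbb[b]_   (s0,b)→(s0,b,right)
state=s0 head=6 tape=babbbb[_]   (s0,_)→(s1,_,left)
state=s1 head=5 tape=babbb[b]_   (s1,b)→(s0,a,left)
state=s0 head=4 tape=babb[b]a_   (s0,b)→(s0,b,right)
state=s0 head=5 tape=babbb[a]_   (s0,a)→(s0,b,left)
state=s0 head=4 tape=babb[b]b_   (s0,b)→(s0,b,right)
state=s0 head=5 tape=babbb[b]_   (s0,b)→(s0,b,right)
state=s0 head=6 tape=babbbb[_]   (s0,_)→(s1,_,left)
state=s1 head=5 tape=babbb[b]_   (s1,b)→(s0,a,left)
state=s0 head=4 tape=babb[b]a_   (s0,b)→(s0,b,right)
state=s0 head=5 tape=babbb[a]_
After 14 steps: state s0, head at 5, tape babbba.

state s0, head at 5, tape babbba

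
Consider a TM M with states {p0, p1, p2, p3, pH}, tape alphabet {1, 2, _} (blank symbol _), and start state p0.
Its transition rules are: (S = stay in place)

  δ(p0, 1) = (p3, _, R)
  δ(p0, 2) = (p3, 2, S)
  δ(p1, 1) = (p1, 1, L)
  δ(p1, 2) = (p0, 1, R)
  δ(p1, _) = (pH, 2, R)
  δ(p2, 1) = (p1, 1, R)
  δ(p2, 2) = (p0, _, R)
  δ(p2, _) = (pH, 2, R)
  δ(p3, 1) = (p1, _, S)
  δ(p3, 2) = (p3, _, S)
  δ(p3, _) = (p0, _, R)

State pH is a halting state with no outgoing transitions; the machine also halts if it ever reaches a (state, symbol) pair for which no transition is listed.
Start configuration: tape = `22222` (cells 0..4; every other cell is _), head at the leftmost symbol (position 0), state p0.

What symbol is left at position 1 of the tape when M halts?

p0 | [2]2222_   read 2 → write 2, move S, go to p3
p3 | [2]2222_   read 2 → write _, move S, go to p3
p3 | [_]2222_   read _ → write _, move R, go to p0
p0 | _[2]222_   read 2 → write 2, move S, go to p3
p3 | _[2]222_   read 2 → write _, move S, go to p3
p3 | _[_]222_   read _ → write _, move R, go to p0
p0 | __[2]22_   read 2 → write 2, move S, go to p3
p3 | __[2]22_   read 2 → write _, move S, go to p3
p3 | __[_]22_   read _ → write _, move R, go to p0
p0 | ___[2]2_   read 2 → write 2, move S, go to p3
p3 | ___[2]2_   read 2 → write _, move S, go to p3
p3 | ___[_]2_   read _ → write _, move R, go to p0
p0 | ____[2]_   read 2 → write 2, move S, go to p3
p3 | ____[2]_   read 2 → write _, move S, go to p3
p3 | ____[_]_   read _ → write _, move R, go to p0
p0 | _____[_]
Cell 1 holds _ when M halts.

_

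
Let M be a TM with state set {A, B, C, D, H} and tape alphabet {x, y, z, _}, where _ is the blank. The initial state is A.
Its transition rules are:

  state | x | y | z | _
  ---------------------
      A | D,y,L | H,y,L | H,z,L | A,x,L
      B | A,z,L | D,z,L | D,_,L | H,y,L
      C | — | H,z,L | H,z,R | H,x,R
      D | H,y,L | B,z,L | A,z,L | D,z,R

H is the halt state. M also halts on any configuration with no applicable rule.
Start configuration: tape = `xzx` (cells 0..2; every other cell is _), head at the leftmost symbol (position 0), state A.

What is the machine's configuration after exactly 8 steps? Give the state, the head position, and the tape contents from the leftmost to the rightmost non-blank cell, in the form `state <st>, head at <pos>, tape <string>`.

state=A head=0 tape=__[x]zx   (A,x)→(D,y,L)
state=D head=-1 tape=_[_]yzx   (D,_)→(D,z,R)
state=D head=0 tape=_z[y]zx   (D,y)→(B,z,L)
state=B head=-1 tape=_[z]zzx   (B,z)→(D,_,L)
state=D head=-2 tape=[_]_zzx   (D,_)→(D,z,R)
state=D head=-1 tape=z[_]zzx   (D,_)→(D,z,R)
state=D head=0 tape=zz[z]zx   (D,z)→(A,z,L)
state=A head=-1 tape=z[z]zzx   (A,z)→(H,z,L)
state=H head=-2 tape=[z]zzzx
After 8 steps: state H, head at -2, tape zzzzx.

state H, head at -2, tape zzzzx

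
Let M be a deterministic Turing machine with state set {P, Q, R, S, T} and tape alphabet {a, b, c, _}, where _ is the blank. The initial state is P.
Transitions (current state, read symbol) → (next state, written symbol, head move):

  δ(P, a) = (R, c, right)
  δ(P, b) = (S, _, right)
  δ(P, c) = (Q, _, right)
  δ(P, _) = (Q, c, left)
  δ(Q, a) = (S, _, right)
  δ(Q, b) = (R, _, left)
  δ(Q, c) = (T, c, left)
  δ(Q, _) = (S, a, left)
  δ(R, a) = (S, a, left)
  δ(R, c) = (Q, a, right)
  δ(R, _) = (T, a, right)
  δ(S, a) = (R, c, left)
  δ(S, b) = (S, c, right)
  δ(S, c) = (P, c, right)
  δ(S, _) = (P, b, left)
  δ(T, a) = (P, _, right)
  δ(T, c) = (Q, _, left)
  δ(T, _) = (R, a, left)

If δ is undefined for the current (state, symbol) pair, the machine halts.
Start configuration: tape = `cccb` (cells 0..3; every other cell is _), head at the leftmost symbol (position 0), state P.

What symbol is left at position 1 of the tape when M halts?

b

state=P head=0 tape=_[c]ccb   (P,c)→(Q,_,right)
state=Q head=1 tape=__[c]cb   (Q,c)→(T,c,left)
state=T head=0 tape=_[_]ccb   (T,_)→(R,a,left)
state=R head=-1 tape=[_]accb   (R,_)→(T,a,right)
state=T head=0 tape=a[a]ccb   (T,a)→(P,_,right)
state=P head=1 tape=a_[c]cb   (P,c)→(Q,_,right)
state=Q head=2 tape=a__[c]b   (Q,c)→(T,c,left)
state=T head=1 tape=a_[_]cb   (T,_)→(R,a,left)
state=R head=0 tape=a[_]acb   (R,_)→(T,a,right)
state=T head=1 tape=aa[a]cb   (T,a)→(P,_,right)
state=P head=2 tape=aa_[c]b   (P,c)→(Q,_,right)
state=Q head=3 tape=aa__[b]   (Q,b)→(R,_,left)
state=R head=2 tape=aa_[_]_   (R,_)→(T,a,right)
state=T head=3 tape=aa_a[_]   (T,_)→(R,a,left)
state=R head=2 tape=aa_[a]a   (R,a)→(S,a,left)
state=S head=1 tape=aa[_]aa   (S,_)→(P,b,left)
state=P head=0 tape=a[a]baa   (P,a)→(R,c,right)
state=R head=1 tape=ac[b]aa
Cell 1 holds b when M halts.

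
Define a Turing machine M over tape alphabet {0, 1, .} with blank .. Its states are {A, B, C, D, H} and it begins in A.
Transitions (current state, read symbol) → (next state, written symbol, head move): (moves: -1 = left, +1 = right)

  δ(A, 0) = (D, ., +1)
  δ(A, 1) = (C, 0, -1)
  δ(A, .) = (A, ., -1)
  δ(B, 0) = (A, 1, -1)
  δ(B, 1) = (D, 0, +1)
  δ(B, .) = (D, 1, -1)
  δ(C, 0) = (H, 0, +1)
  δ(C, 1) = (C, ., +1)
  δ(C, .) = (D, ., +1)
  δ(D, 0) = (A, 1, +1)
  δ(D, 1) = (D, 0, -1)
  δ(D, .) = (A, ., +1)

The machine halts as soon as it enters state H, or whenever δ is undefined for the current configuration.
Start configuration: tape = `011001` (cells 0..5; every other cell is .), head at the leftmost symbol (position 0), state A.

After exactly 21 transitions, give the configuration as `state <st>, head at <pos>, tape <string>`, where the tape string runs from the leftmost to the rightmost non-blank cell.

state A, head at 3, tape 1

A | [0]11001..   read 0 → write ., move +1, go to D
D | .[1]1001..   read 1 → write 0, move -1, go to D
D | [.]01001..   read . → write ., move +1, go to A
A | .[0]1001..   read 0 → write ., move +1, go to D
D | ..[1]001..   read 1 → write 0, move -1, go to D
D | .[.]0001..   read . → write ., move +1, go to A
A | ..[0]001..   read 0 → write ., move +1, go to D
D | ...[0]01..   read 0 → write 1, move +1, go to A
A | ...1[0]1..   read 0 → write ., move +1, go to D
D | ...1.[1]..   read 1 → write 0, move -1, go to D
D | ...1[.]0..   read . → write ., move +1, go to A
A | ...1.[0]..   read 0 → write ., move +1, go to D
D | ...1..[.].   read . → write ., move +1, go to A
A | ...1...[.]   read . → write ., move -1, go to A
A | ...1..[.].   read . → write ., move -1, go to A
A | ...1.[.]..   read . → write ., move -1, go to A
A | ...1[.]...   read . → write ., move -1, go to A
A | ...[1]....   read 1 → write 0, move -1, go to C
C | ..[.]0....   read . → write ., move +1, go to D
D | ...[0]....   read 0 → write 1, move +1, go to A
A | ...1[.]...   read . → write ., move -1, go to A
A | ...[1]....
After 21 steps: state A, head at 3, tape 1.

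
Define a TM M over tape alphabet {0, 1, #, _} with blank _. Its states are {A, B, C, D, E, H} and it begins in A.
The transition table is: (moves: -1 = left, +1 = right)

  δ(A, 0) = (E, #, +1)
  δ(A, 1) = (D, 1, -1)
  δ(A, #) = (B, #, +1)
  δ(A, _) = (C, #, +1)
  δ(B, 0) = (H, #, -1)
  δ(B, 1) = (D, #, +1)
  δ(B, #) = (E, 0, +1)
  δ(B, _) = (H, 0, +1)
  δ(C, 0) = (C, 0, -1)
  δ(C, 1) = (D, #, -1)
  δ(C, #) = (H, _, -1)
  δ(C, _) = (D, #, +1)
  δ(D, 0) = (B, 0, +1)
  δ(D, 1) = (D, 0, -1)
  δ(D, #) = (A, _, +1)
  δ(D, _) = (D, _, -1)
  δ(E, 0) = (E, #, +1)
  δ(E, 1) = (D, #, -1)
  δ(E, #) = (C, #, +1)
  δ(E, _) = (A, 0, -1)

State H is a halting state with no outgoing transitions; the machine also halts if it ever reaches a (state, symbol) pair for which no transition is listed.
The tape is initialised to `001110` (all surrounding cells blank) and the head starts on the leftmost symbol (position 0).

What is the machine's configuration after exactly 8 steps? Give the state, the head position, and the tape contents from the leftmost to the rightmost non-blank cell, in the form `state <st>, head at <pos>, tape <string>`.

state=A head=0 tape=[0]01110   (A,0)→(E,#,+1)
state=E head=1 tape=#[0]1110   (E,0)→(E,#,+1)
state=E head=2 tape=##[1]110   (E,1)→(D,#,-1)
state=D head=1 tape=#[#]#110   (D,#)→(A,_,+1)
state=A head=2 tape=#_[#]110   (A,#)→(B,#,+1)
state=B head=3 tape=#_#[1]10   (B,1)→(D,#,+1)
state=D head=4 tape=#_##[1]0   (D,1)→(D,0,-1)
state=D head=3 tape=#_#[#]00   (D,#)→(A,_,+1)
state=A head=4 tape=#_#_[0]0
After 8 steps: state A, head at 4, tape #_#_00.

state A, head at 4, tape #_#_00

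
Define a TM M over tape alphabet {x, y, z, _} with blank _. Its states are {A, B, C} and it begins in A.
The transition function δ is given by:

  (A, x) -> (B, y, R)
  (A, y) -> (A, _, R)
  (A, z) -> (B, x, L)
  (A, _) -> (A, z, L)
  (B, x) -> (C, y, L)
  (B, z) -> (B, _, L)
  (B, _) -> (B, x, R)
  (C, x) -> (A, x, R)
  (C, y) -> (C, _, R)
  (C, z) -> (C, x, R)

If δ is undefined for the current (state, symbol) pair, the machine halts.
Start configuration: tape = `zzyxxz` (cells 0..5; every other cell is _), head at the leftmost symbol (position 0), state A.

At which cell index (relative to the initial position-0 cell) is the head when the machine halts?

A | _[z]zyxxz_   read z → write x, move L, go to B
B | [_]xzyxxz_   read _ → write x, move R, go to B
B | x[x]zyxxz_   read x → write y, move L, go to C
C | [x]yzyxxz_   read x → write x, move R, go to A
A | x[y]zyxxz_   read y → write _, move R, go to A
A | x_[z]yxxz_   read z → write x, move L, go to B
B | x[_]xyxxz_   read _ → write x, move R, go to B
B | xx[x]yxxz_   read x → write y, move L, go to C
C | x[x]yyxxz_   read x → write x, move R, go to A
A | xx[y]yxxz_   read y → write _, move R, go to A
A | xx_[y]xxz_   read y → write _, move R, go to A
A | xx__[x]xz_   read x → write y, move R, go to B
B | xx__y[x]z_   read x → write y, move L, go to C
C | xx__[y]yz_   read y → write _, move R, go to C
C | xx___[y]z_   read y → write _, move R, go to C
C | xx____[z]_   read z → write x, move R, go to C
C | xx____x[_]
At halt the head is at cell 6.

6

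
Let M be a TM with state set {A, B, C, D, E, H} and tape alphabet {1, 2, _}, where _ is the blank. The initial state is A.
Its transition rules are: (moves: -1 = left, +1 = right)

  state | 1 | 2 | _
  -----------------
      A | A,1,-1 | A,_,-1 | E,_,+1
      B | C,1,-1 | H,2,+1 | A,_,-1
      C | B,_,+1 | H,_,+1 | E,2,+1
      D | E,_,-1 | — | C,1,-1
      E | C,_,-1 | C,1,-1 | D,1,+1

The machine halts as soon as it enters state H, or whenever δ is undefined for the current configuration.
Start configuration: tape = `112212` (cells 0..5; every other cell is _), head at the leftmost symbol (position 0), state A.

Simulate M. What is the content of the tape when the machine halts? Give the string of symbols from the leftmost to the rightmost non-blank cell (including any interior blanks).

A | _[1]12212   read 1 → write 1, move -1, go to A
A | [_]112212   read _ → write _, move +1, go to E
E | _[1]12212   read 1 → write _, move -1, go to C
C | [_]_12212   read _ → write 2, move +1, go to E
E | 2[_]12212   read _ → write 1, move +1, go to D
D | 21[1]2212   read 1 → write _, move -1, go to E
E | 2[1]_2212   read 1 → write _, move -1, go to C
C | [2]__2212   read 2 → write _, move +1, go to H
H | _[_]_2212
The non-blank tape span at halt is 2212.

2212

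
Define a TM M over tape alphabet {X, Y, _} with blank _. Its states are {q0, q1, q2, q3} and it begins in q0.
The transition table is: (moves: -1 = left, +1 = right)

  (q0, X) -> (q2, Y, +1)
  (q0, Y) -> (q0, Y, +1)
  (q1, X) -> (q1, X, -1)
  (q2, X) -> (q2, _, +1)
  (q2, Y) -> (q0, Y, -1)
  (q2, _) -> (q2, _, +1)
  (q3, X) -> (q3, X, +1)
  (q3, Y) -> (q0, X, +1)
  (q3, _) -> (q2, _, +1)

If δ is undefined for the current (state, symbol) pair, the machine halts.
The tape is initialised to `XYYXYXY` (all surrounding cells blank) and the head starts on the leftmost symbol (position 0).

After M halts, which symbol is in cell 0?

Y

q0 | [X]YYXYXY_   read X → write Y, move +1, go to q2
q2 | Y[Y]YXYXY_   read Y → write Y, move -1, go to q0
q0 | [Y]YYXYXY_   read Y → write Y, move +1, go to q0
q0 | Y[Y]YXYXY_   read Y → write Y, move +1, go to q0
q0 | YY[Y]XYXY_   read Y → write Y, move +1, go to q0
q0 | YYY[X]YXY_   read X → write Y, move +1, go to q2
q2 | YYYY[Y]XY_   read Y → write Y, move -1, go to q0
q0 | YYY[Y]YXY_   read Y → write Y, move +1, go to q0
q0 | YYYY[Y]XY_   read Y → write Y, move +1, go to q0
q0 | YYYYY[X]Y_   read X → write Y, move +1, go to q2
q2 | YYYYYY[Y]_   read Y → write Y, move -1, go to q0
q0 | YYYYY[Y]Y_   read Y → write Y, move +1, go to q0
q0 | YYYYYY[Y]_   read Y → write Y, move +1, go to q0
q0 | YYYYYYY[_]
Cell 0 holds Y when M halts.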